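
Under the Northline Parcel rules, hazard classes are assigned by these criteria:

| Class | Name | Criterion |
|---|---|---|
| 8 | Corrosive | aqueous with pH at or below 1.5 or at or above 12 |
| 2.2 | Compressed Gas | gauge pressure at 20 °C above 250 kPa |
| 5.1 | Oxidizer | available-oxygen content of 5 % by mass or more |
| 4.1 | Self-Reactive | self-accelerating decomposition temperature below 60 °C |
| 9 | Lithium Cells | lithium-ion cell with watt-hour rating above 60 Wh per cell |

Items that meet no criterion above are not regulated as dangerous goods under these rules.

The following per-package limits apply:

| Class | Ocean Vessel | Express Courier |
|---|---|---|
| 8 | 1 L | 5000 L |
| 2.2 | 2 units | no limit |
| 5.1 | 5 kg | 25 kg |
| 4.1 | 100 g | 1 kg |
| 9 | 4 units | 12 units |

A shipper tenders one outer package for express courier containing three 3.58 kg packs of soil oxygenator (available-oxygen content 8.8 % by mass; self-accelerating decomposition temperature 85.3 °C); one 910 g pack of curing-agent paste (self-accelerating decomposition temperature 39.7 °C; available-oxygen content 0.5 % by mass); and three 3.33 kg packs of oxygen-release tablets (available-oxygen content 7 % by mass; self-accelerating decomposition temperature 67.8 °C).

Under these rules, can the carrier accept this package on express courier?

Soil oxygenator: available-oxygen content 8.8 % by mass ≥ 5 % by mass → Class 5.1 (Oxidizer).
With self-accelerating decomposition temperature 39.7 °C (< 60 °C), the curing-agent paste falls in Class 4.1.
With available-oxygen content 7 % by mass (≥ 5 % by mass), the oxygen-release tablets fall in Class 5.1.
Class 5.1 net quantity: (three 3.58 kg packs = 10.74 kg) + (three 3.33 kg packs = 9.99 kg) = 20.73 kg.
That is within the Class 5.1 express courier limit of 25 kg.
Class 4.1 quantity: 910 g.
910 g ≤ 1 kg (express courier limit, Class 4.1) — within limit.
Every hazard class is within its express courier limit and no segregation rule is violated.

Yes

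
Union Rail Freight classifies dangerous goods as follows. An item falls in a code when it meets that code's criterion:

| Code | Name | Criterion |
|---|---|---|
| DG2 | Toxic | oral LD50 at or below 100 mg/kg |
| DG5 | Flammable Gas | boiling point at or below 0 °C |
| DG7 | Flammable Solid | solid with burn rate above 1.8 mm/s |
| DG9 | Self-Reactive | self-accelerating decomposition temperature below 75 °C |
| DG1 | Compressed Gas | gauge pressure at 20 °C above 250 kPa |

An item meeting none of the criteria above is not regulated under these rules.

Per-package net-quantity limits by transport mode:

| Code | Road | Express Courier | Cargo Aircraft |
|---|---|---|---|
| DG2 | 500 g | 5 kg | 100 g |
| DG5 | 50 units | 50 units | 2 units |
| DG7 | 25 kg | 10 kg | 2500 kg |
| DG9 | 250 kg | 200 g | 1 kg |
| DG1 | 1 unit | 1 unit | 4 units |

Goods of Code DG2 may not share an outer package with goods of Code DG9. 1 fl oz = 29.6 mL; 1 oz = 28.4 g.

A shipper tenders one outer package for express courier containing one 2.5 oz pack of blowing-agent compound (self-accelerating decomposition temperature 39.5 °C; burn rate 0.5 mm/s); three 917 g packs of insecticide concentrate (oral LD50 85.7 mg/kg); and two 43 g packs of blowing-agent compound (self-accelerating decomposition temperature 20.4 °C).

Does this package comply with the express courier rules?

Blowing-agent compound: self-accelerating decomposition temperature 39.5 °C < 75 °C → Code DG9 (Self-Reactive).
The insecticide concentrate has oral LD50 85.7 mg/kg, which is ≤ 100 mg/kg, so it is Code DG2 (Toxic).
Self-accelerating decomposition temperature 20.4 °C meets the Code DG9 criterion (Self-Reactive), so the blowing-agent compound is Code DG9.
Code DG2 quantity: three 917 g packs = 2.751 kg.
2.751 kg is within the express courier limit of 5 kg for Code DG2.
Total Code DG9: (one 2.5 oz pack = 71 g) + (two 43 g packs = 86 g) = 157 g.
That is within the Code DG9 express courier limit of 200 g.
Code DG2 and Code DG9 may not share an outer package.

No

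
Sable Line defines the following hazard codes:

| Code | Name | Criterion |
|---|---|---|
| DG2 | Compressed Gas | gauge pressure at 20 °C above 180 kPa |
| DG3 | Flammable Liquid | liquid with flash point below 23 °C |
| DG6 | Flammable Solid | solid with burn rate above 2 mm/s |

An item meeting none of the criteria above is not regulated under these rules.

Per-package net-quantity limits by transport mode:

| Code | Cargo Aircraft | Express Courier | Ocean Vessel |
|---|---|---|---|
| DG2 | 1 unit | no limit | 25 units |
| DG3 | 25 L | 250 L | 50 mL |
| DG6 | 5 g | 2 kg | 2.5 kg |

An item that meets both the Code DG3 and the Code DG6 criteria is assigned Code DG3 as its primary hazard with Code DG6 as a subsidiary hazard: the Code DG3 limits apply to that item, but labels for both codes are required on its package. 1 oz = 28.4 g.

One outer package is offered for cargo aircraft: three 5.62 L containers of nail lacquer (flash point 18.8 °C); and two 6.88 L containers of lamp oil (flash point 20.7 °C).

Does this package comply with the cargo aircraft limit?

No

Flash point 18.8 °C meets the Code DG3 criterion (Flammable Liquid), so the nail lacquer is Code DG3.
The lamp oil has flash point 20.7 °C, which is < 23 °C, so it is Code DG3 (Flammable Liquid).
Total Code DG3: (three 5.62 L containers = 16.86 L) + (two 6.88 L containers = 13.76 L) = 30.62 L.
30.62 L > 25 L (cargo aircraft limit, Code DG3) — over the limit.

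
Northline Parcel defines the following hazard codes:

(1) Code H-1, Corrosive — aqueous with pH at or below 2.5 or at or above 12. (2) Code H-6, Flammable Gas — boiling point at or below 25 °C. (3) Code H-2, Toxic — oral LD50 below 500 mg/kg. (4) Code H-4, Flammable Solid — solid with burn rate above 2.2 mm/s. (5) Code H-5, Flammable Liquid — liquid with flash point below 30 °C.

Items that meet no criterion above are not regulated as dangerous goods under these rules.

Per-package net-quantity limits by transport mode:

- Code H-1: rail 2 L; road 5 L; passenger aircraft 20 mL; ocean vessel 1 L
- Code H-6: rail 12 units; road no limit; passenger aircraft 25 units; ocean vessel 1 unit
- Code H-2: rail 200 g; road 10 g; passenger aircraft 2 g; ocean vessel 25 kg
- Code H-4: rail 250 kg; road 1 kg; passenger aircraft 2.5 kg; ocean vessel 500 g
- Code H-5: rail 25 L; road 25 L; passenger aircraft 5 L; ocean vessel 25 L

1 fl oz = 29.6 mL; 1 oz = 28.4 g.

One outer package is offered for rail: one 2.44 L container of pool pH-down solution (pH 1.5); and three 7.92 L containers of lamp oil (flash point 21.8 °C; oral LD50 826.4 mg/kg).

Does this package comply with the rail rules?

With pH 1.5 (≤ 2.5), the pool pH-down solution falls in Code H-1.
The lamp oil has flash point 21.8 °C, which is < 30 °C, so it is Code H-5 (Flammable Liquid).
Code H-1 quantity: 2.44 L.
That exceeds the Code H-1 rail limit of 2 L.
Code H-5 quantity: three 7.92 L containers = 23.76 L.
That is within the Code H-5 rail limit of 25 L.

No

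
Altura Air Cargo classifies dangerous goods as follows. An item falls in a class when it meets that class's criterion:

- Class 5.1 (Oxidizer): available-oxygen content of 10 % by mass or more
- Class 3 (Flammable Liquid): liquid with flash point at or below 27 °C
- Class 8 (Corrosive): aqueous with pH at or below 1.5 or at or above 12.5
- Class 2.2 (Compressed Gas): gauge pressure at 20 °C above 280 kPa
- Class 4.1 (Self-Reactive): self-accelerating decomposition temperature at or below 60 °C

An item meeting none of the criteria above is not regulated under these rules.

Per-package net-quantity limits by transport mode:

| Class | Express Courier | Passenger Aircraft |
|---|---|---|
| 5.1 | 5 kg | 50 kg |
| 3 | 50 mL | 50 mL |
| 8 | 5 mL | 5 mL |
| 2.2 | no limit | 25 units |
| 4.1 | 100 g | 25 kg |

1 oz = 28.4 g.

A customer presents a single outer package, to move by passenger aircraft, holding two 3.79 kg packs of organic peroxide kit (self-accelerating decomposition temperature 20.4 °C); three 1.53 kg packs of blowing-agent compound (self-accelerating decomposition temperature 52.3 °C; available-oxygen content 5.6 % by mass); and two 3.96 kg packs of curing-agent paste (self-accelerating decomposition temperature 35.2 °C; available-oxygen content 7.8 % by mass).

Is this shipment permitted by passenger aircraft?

Yes

The organic peroxide kit has self-accelerating decomposition temperature 20.4 °C, which is ≤ 60 °C, so it is Class 4.1 (Self-Reactive).
The blowing-agent compound has self-accelerating decomposition temperature 52.3 °C, which is ≤ 60 °C, so it is Class 4.1 (Self-Reactive).
The curing-agent paste has self-accelerating decomposition temperature 35.2 °C, which is ≤ 60 °C, so it is Class 4.1 (Self-Reactive).
Total Class 4.1: (two 3.79 kg packs = 7.58 kg) + (three 1.53 kg packs = 4.59 kg) + (two 3.96 kg packs = 7.92 kg) = 20.09 kg.
20.09 kg ≤ 25 kg (passenger aircraft limit, Class 4.1) — within limit.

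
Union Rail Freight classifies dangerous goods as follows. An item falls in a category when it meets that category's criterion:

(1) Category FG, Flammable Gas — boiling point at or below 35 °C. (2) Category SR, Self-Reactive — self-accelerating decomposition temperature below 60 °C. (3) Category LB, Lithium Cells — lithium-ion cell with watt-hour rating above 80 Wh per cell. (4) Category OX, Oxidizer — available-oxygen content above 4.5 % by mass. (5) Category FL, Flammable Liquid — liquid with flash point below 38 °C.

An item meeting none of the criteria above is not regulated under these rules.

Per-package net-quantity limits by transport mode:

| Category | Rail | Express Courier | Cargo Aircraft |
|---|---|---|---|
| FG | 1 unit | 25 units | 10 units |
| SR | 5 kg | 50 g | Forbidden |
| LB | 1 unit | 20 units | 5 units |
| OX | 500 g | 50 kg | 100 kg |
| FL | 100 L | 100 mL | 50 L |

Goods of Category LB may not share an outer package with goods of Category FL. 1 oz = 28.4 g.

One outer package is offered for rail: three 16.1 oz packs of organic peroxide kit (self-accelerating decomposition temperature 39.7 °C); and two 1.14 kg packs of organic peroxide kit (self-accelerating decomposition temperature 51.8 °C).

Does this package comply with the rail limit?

Yes

With self-accelerating decomposition temperature 39.7 °C (< 60 °C), the organic peroxide kit falls in Category SR.
Self-accelerating decomposition temperature 51.8 °C meets the Category SR criterion (Self-Reactive), so the organic peroxide kit is Category SR.
Total Category SR: (three 16.1 oz packs = 1371.72 g) + (two 1.14 kg packs = 2.28 kg) = 3651.72 g.
3651.72 g ≤ 5 kg (rail limit, Category SR) — within limit.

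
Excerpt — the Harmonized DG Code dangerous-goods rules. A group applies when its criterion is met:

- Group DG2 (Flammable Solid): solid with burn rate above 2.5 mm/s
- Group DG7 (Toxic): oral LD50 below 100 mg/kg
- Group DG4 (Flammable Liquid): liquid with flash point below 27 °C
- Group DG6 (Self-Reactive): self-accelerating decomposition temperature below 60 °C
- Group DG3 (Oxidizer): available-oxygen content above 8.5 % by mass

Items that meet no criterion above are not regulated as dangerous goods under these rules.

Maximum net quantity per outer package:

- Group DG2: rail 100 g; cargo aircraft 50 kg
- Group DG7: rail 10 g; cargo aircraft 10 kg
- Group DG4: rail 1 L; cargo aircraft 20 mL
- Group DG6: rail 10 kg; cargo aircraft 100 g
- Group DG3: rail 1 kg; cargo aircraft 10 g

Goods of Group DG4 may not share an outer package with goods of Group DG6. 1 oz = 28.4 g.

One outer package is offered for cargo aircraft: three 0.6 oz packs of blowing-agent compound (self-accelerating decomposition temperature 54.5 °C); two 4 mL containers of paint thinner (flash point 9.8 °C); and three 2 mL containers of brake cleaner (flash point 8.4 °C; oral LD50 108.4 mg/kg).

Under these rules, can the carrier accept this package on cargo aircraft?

With self-accelerating decomposition temperature 54.5 °C (< 60 °C), the blowing-agent compound falls in Group DG6.
The paint thinner has flash point 9.8 °C, which is < 27 °C, so it is Group DG4 (Flammable Liquid).
With flash point 8.4 °C (< 27 °C), the brake cleaner falls in Group DG4.
Group DG4 net quantity: (two 4 mL containers = 8 mL) + (three 2 mL containers = 6 mL) = 14 mL.
14 mL is within the cargo aircraft limit of 20 mL for Group DG4.
Group DG6 quantity: three 0.6 oz packs = 51.12 g.
That is within the Group DG6 cargo aircraft limit of 100 g.
Group DG4 and Group DG6 may not share an outer package.

No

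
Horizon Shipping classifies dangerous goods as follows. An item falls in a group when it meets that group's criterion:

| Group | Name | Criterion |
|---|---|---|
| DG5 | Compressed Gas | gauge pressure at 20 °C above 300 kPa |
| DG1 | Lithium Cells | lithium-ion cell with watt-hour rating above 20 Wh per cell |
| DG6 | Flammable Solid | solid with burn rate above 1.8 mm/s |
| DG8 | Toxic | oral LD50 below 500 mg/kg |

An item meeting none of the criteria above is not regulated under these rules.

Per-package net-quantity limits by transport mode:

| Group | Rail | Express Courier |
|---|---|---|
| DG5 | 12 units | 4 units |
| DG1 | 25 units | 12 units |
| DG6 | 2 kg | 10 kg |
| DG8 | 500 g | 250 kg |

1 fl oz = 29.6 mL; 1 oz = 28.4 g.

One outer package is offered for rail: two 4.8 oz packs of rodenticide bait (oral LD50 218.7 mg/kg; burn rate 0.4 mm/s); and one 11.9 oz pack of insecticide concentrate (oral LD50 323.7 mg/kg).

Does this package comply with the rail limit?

No

The rodenticide bait has oral LD50 218.7 mg/kg, which is < 500 mg/kg, so it is Group DG8 (Toxic).
Insecticide concentrate: oral LD50 323.7 mg/kg < 500 mg/kg → Group DG8 (Toxic).
Total Group DG8: (two 4.8 oz packs = 272.64 g) + (one 11.9 oz pack = 337.96 g) = 610.6 g.
610.6 g exceeds the rail limit of 500 g for Group DG8.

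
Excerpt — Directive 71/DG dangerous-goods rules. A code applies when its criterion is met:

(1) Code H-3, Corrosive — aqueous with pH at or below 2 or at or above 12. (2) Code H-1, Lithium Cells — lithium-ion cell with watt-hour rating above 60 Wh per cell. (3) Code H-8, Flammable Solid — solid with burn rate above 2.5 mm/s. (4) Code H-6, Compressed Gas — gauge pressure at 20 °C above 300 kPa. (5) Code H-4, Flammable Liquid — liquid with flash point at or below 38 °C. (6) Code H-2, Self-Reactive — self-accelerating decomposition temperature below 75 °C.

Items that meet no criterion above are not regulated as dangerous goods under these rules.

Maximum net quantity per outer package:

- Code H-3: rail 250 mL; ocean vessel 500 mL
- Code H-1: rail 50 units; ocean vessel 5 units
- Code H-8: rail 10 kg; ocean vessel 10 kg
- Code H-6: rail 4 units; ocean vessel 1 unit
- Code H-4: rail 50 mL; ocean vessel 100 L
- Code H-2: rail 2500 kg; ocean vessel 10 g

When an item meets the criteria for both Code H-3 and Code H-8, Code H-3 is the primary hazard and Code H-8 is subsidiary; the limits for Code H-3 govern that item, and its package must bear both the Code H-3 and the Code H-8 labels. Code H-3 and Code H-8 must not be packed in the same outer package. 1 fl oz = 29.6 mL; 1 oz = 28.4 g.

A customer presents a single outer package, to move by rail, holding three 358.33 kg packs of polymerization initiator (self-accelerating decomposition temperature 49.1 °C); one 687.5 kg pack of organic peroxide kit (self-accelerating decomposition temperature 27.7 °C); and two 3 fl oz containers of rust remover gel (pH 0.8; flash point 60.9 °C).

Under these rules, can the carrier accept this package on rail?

Yes

Self-accelerating decomposition temperature 49.1 °C meets the Code H-2 criterion (Self-Reactive), so the polymerization initiator is Code H-2.
Self-accelerating decomposition temperature 27.7 °C meets the Code H-2 criterion (Self-Reactive), so the organic peroxide kit is Code H-2.
pH 0.8 meets the Code H-3 criterion (Corrosive), so the rust remover gel is Code H-3.
Code H-2 net quantity: (three 358.33 kg packs = 1074.99 kg) + 687.5 kg = 1762.49 kg.
That is within the Code H-2 rail limit of 2500 kg.
Code H-3 quantity: two 3 fl oz containers = 177.6 mL.
177.6 mL ≤ 250 mL (rail limit, Code H-3) — within limit.
The segregation rule (Code H-3 with Code H-8) does not apply to Code H-2 with Code H-3.
Every hazard code is within its rail limit and no segregation rule is violated.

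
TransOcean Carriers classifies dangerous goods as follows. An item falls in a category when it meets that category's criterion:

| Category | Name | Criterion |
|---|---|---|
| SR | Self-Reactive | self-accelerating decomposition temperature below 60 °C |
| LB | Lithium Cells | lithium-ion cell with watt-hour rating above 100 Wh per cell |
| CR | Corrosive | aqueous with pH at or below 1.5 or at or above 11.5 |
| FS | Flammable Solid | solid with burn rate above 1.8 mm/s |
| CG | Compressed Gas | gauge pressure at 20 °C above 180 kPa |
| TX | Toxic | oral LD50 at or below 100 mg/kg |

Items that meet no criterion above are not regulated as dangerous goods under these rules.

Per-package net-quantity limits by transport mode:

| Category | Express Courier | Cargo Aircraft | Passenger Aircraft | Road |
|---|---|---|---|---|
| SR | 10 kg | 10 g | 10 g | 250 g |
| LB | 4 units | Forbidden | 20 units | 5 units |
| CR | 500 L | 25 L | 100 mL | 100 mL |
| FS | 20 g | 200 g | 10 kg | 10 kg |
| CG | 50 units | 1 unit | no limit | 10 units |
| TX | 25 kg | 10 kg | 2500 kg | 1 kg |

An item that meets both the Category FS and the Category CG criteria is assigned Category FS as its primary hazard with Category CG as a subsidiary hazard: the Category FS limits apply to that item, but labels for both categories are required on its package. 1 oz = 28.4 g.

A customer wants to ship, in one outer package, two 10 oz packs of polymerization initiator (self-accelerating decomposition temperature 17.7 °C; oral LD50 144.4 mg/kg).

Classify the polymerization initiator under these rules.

Category SR

Polymerization initiator: self-accelerating decomposition temperature 17.7 °C < 60 °C → Category SR (Self-Reactive).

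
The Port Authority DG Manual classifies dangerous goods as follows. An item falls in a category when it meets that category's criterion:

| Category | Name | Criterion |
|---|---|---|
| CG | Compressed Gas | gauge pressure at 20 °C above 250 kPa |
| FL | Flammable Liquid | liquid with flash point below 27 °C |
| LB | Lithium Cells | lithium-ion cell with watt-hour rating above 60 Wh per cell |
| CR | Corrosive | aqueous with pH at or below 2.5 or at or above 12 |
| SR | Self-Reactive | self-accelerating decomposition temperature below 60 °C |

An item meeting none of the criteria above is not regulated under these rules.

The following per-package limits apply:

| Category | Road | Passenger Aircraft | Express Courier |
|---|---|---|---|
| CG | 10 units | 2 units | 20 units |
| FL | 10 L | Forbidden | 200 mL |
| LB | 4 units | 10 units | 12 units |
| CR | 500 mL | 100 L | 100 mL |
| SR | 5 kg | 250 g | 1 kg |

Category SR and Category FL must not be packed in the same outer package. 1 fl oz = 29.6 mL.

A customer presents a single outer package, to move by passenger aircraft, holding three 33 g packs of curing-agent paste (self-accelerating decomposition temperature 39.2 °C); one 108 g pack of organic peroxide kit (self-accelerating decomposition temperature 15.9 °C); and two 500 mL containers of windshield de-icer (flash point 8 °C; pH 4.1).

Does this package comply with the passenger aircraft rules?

The curing-agent paste has self-accelerating decomposition temperature 39.2 °C, which is < 60 °C, so it is Category SR (Self-Reactive).
The organic peroxide kit has self-accelerating decomposition temperature 15.9 °C, which is < 60 °C, so it is Category SR (Self-Reactive).
Flash point 8 °C meets the Category FL criterion (Flammable Liquid), so the windshield de-icer is Category FL.
Category SR net quantity: (three 33 g packs = 99 g) + 108 g = 207 g.
207 g ≤ 250 g (passenger aircraft limit, Category SR) — within limit.
Category FL quantity: two 500 mL containers = 1 L.
By passenger aircraft, Category FL is Forbidden regardless of quantity.
Category SR and Category FL may not share an outer package.

No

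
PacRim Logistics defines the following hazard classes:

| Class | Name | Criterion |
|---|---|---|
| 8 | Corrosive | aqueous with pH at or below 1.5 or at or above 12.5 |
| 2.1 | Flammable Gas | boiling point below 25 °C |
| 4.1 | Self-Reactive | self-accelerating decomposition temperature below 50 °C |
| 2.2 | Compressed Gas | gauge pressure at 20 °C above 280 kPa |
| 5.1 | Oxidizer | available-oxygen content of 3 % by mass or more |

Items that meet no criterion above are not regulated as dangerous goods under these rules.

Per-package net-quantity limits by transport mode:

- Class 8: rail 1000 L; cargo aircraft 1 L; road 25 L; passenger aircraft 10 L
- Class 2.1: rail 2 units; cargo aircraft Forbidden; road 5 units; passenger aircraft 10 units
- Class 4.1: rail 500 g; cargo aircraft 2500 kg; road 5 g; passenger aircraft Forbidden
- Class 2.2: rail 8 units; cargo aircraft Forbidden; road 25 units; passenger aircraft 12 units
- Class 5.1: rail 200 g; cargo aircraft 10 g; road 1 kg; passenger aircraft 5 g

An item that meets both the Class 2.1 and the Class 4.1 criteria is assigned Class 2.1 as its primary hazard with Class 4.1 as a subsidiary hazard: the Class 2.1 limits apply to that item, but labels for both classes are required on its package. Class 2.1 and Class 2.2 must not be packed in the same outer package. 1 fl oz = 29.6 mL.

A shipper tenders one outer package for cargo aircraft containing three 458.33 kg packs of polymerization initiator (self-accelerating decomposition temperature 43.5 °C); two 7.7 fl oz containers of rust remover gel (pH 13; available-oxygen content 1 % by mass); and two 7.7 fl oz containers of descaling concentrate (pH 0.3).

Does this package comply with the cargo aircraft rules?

The polymerization initiator has self-accelerating decomposition temperature 43.5 °C, which is < 50 °C, so it is Class 4.1 (Self-Reactive).
The rust remover gel has pH 13, which is ≥ 12.5, so it is Class 8 (Corrosive).
pH 0.3 meets the Class 8 criterion (Corrosive), so the descaling concentrate is Class 8.
Class 8 net quantity: (two 7.7 fl oz containers = 455.84 mL) + (two 7.7 fl oz containers = 455.84 mL) = 911.68 mL.
911.68 mL is within the cargo aircraft limit of 1 L for Class 8.
Class 4.1 quantity: three 458.33 kg packs = 1374.99 kg.
That is within the Class 4.1 cargo aircraft limit of 2500 kg.
The segregation rule (Class 2.1 with Class 2.2) does not apply to Class 8 with Class 4.1.
Every hazard class is within its cargo aircraft limit and no segregation rule is violated.

Yes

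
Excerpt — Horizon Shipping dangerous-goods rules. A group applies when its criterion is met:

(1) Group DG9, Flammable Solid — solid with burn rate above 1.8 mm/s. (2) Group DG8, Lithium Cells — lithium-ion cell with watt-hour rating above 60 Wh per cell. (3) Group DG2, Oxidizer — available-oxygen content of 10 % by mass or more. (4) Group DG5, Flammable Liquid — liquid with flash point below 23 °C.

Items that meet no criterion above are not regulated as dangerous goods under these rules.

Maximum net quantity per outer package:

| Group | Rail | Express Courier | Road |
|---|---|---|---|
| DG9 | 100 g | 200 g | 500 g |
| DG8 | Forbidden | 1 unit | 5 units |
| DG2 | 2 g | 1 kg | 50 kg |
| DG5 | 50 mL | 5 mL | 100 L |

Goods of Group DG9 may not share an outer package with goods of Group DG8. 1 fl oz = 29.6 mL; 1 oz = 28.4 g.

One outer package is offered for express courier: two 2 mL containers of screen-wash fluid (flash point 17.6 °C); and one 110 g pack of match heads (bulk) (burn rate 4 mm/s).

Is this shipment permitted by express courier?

Yes

The screen-wash fluid has flash point 17.6 °C, which is < 23 °C, so it is Group DG5 (Flammable Liquid).
Match heads (bulk): burn rate 4 mm/s > 1.8 mm/s → Group DG9 (Flammable Solid).
Group DG9 quantity: 110 g.
110 g ≤ 200 g (express courier limit, Group DG9) — within limit.
Group DG5 quantity: two 2 mL containers = 4 mL.
That is within the Group DG5 express courier limit of 5 mL.
The segregation rule (Group DG9 with Group DG8) does not apply to Group DG9 with Group DG5.
Every hazard group is within its express courier limit and no segregation rule is violated.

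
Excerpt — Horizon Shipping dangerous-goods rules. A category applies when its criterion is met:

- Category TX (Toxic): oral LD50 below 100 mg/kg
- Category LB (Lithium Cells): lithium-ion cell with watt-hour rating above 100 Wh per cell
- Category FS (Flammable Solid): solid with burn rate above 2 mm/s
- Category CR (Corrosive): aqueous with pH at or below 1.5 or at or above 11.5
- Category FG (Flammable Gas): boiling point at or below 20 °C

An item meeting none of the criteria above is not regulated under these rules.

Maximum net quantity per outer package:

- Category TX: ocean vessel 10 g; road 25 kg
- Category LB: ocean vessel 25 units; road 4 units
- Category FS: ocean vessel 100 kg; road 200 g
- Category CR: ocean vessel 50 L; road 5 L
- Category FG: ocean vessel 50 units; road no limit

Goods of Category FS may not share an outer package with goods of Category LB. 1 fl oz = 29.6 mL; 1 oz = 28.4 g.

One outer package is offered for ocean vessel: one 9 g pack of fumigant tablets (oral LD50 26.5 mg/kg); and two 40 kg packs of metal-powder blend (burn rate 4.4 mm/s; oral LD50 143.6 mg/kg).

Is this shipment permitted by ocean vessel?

Fumigant tablets: oral LD50 26.5 mg/kg < 100 mg/kg → Category TX (Toxic).
Metal-powder blend: burn rate 4.4 mm/s > 2 mm/s → Category FS (Flammable Solid).
Category TX quantity: 9 g.
That is within the Category TX ocean vessel limit of 10 g.
Category FS quantity: two 40 kg packs = 80 kg.
80 kg ≤ 100 kg (ocean vessel limit, Category FS) — within limit.
The segregation rule (Category FS with Category LB) does not apply to Category TX with Category FS.
Every hazard category is within its ocean vessel limit and no segregation rule is violated.

Yes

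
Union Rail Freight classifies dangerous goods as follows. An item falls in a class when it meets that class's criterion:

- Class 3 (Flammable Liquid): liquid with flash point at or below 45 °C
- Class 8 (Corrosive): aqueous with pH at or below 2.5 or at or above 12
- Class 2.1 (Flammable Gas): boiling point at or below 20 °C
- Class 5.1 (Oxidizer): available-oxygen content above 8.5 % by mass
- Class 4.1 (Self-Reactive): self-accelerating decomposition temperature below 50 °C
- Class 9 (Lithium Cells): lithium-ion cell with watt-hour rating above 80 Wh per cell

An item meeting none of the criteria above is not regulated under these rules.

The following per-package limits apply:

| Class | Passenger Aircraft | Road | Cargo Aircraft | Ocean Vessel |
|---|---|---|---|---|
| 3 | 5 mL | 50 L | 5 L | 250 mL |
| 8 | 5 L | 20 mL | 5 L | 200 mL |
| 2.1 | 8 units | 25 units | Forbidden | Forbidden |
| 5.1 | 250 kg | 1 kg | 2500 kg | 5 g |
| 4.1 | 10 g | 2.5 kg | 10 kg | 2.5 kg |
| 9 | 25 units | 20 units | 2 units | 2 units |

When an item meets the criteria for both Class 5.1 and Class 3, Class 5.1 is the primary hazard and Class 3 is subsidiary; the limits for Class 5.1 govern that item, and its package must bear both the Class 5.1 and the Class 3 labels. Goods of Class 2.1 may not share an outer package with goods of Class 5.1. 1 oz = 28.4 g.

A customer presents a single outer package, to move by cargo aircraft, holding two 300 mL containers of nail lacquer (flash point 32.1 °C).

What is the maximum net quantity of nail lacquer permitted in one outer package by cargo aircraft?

Flash point 32.1 °C meets the Class 3 criterion (Flammable Liquid), so the nail lacquer is Class 3.
The cargo aircraft limit for Class 3 is 5 L.

5 L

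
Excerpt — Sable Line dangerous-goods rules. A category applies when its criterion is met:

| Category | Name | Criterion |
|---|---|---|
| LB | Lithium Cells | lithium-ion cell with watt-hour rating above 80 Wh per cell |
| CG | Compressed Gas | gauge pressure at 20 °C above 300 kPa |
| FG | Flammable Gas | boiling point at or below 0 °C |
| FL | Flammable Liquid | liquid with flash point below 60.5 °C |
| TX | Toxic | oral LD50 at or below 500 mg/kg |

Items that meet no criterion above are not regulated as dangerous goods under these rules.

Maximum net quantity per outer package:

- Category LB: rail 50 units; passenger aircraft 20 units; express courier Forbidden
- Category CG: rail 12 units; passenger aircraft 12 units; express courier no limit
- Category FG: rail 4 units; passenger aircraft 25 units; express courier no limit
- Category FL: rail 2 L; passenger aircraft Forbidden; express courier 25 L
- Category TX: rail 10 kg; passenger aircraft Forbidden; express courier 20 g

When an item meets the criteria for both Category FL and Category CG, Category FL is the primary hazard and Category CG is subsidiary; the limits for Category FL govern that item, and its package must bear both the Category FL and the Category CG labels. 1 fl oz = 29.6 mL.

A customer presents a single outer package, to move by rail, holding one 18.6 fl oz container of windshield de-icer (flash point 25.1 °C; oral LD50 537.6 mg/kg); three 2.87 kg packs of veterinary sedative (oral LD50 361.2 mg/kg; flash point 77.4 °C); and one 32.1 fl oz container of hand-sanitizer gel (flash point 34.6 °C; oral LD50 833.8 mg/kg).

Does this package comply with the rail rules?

Windshield de-icer: flash point 25.1 °C < 60.5 °C → Category FL (Flammable Liquid).
Veterinary sedative: oral LD50 361.2 mg/kg ≤ 500 mg/kg → Category TX (Toxic).
The hand-sanitizer gel has flash point 34.6 °C, which is < 60.5 °C, so it is Category FL (Flammable Liquid).
Category FL net quantity: (one 18.6 fl oz container = 550.56 mL) + (one 32.1 fl oz container = 950.16 mL) = 1500.72 mL.
That is within the Category FL rail limit of 2 L.
Category TX quantity: three 2.87 kg packs = 8.61 kg.
That is within the Category TX rail limit of 10 kg.
Every hazard category is within its rail limit and no segregation rule is violated.

Yes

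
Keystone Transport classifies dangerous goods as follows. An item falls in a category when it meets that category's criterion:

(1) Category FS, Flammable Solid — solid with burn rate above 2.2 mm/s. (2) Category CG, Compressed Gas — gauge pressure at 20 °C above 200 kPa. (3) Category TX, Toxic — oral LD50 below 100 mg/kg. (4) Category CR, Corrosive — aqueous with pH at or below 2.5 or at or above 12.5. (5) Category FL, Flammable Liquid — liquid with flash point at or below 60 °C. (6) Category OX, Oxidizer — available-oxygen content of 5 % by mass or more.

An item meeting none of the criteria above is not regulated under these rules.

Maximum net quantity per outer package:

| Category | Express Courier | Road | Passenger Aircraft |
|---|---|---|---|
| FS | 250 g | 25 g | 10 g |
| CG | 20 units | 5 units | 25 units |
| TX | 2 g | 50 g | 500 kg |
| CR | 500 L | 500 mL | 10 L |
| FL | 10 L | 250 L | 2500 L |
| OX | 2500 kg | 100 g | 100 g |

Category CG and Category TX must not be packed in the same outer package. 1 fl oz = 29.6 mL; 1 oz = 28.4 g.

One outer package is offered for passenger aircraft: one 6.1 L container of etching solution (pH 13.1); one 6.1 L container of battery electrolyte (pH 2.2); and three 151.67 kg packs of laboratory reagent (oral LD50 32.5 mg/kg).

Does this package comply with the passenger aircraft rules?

With pH 13.1 (≥ 12.5), the etching solution falls in Category CR.
Battery electrolyte: pH 2.2 ≤ 2.5 → Category CR (Corrosive).
Laboratory reagent: oral LD50 32.5 mg/kg < 100 mg/kg → Category TX (Toxic).
Category CR net quantity: 6.1 L + 6.1 L = 12.2 L.
12.2 L > 10 L (passenger aircraft limit, Category CR) — over the limit.
Category TX quantity: three 151.67 kg packs = 455.01 kg.
That is within the Category TX passenger aircraft limit of 500 kg.
The segregation rule (Category CG with Category TX) does not apply to Category CR with Category TX.

No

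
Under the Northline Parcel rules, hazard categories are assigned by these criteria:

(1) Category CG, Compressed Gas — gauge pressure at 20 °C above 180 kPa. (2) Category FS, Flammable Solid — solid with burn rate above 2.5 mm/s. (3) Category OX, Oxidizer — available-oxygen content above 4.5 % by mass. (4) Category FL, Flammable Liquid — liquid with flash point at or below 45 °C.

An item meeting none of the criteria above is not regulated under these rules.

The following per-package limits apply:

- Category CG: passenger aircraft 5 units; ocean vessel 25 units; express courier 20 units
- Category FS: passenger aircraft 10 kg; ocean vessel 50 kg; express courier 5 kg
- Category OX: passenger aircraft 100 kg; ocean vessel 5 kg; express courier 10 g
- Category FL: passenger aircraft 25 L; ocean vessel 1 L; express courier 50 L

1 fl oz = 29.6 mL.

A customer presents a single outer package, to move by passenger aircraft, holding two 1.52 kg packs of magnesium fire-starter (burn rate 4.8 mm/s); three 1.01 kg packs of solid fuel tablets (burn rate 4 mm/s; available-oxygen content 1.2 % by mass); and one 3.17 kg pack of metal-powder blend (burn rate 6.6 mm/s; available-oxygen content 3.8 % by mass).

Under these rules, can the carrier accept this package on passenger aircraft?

Yes

The magnesium fire-starter has burn rate 4.8 mm/s, which is > 2.5 mm/s, so it is Category FS (Flammable Solid).
Burn rate 4 mm/s meets the Category FS criterion (Flammable Solid), so the solid fuel tablets are Category FS.
Burn rate 6.6 mm/s meets the Category FS criterion (Flammable Solid), so the metal-powder blend is Category FS.
Category FS net quantity: (two 1.52 kg packs = 3.04 kg) + (three 1.01 kg packs = 3.03 kg) + 3.17 kg = 9.24 kg.
9.24 kg is within the passenger aircraft limit of 10 kg for Category FS.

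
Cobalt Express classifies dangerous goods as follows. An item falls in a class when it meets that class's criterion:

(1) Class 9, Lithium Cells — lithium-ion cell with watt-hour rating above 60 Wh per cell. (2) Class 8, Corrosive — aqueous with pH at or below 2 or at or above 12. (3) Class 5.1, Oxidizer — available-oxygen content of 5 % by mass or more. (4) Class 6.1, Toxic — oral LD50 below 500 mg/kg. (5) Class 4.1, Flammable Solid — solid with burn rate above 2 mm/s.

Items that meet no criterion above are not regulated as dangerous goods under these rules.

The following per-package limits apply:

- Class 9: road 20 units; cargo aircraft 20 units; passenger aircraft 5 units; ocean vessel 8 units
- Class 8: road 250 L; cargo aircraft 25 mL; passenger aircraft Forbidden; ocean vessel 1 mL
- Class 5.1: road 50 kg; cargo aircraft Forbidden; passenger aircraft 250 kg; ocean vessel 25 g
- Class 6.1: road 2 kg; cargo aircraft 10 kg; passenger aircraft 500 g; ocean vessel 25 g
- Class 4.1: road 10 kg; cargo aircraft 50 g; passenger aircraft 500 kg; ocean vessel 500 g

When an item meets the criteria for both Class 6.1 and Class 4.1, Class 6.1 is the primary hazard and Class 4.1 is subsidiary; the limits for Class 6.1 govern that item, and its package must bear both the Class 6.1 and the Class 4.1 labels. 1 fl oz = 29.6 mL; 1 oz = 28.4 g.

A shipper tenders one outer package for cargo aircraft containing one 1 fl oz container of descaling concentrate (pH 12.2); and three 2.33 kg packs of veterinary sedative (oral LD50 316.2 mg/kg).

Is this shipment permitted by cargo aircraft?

Descaling concentrate: pH 12.2 ≥ 12 → Class 8 (Corrosive).
With oral LD50 316.2 mg/kg (< 500 mg/kg), the veterinary sedative falls in Class 6.1.
Class 6.1 quantity: three 2.33 kg packs = 6.99 kg.
That is within the Class 6.1 cargo aircraft limit of 10 kg.
Class 8 quantity: one 1 fl oz container = 29.6 mL.
29.6 mL exceeds the cargo aircraft limit of 25 mL for Class 8.

No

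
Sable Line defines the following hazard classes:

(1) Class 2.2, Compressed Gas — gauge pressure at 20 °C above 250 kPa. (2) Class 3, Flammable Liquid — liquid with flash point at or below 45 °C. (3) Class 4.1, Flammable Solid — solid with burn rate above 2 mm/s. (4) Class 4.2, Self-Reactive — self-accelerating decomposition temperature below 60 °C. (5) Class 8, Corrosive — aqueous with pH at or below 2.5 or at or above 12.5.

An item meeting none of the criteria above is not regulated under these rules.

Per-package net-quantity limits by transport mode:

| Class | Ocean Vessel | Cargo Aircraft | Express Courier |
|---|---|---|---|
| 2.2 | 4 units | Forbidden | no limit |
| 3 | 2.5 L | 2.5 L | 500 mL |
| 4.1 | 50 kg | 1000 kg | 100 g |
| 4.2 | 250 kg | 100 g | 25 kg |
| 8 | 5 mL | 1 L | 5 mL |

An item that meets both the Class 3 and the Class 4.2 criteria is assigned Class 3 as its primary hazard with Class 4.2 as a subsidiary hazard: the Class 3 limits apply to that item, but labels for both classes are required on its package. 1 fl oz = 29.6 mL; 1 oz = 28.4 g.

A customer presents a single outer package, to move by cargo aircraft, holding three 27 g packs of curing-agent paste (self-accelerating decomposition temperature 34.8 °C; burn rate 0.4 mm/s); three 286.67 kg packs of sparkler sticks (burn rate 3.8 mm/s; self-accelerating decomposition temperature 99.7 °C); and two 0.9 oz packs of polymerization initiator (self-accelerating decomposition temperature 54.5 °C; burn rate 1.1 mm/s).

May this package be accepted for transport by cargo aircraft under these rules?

The curing-agent paste has self-accelerating decomposition temperature 34.8 °C, which is < 60 °C, so it is Class 4.2 (Self-Reactive).
Burn rate 3.8 mm/s meets the Class 4.1 criterion (Flammable Solid), so the sparkler sticks are Class 4.1.
With self-accelerating decomposition temperature 54.5 °C (< 60 °C), the polymerization initiator falls in Class 4.2.
Class 4.2 net quantity: (three 27 g packs = 81 g) + (two 0.9 oz packs = 51.12 g) = 132.12 g.
132.12 g exceeds the cargo aircraft limit of 100 g for Class 4.2.
Class 4.1 quantity: three 286.67 kg packs = 860.01 kg.
860.01 kg ≤ 1000 kg (cargo aircraft limit, Class 4.1) — within limit.

No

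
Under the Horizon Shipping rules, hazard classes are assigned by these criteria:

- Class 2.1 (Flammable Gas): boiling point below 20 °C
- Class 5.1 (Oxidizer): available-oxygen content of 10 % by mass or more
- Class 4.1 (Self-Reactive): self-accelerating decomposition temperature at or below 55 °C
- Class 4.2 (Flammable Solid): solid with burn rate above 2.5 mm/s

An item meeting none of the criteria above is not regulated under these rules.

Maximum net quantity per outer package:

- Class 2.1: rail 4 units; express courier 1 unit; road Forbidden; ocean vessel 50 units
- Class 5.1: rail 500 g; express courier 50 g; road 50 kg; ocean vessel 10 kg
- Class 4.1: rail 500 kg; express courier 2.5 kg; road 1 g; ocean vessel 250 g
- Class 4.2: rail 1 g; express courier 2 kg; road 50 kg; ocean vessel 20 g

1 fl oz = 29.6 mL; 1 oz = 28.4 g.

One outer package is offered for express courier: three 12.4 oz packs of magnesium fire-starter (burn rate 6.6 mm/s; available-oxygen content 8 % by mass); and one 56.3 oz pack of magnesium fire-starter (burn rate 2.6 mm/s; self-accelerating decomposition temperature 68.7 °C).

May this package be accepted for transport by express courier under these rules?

With burn rate 6.6 mm/s (> 2.5 mm/s), the magnesium fire-starter falls in Class 4.2.
Magnesium fire-starter: burn rate 2.6 mm/s > 2.5 mm/s → Class 4.2 (Flammable Solid).
Total Class 4.2: (three 12.4 oz packs = 1056.48 g) + (one 56.3 oz pack = 1598.92 g) = 2655.4 g.
2655.4 g exceeds the express courier limit of 2 kg for Class 4.2.

No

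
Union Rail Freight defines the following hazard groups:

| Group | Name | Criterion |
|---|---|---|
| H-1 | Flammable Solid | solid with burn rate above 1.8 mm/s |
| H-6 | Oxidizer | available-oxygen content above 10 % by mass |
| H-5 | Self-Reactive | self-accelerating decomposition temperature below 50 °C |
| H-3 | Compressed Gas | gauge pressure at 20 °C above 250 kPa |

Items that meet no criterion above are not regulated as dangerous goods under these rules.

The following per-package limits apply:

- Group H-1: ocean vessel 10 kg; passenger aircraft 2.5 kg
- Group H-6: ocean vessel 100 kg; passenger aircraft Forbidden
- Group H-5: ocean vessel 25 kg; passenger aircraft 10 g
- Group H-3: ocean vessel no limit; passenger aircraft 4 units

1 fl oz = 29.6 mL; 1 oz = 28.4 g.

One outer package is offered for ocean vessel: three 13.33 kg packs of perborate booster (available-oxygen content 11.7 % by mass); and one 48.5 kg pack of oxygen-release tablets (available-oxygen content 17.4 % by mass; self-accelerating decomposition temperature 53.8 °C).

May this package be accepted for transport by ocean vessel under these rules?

Yes

Available-oxygen content 11.7 % by mass meets the Group H-6 criterion (Oxidizer), so the perborate booster is Group H-6.
Oxygen-release tablets: available-oxygen content 17.4 % by mass > 10 % by mass → Group H-6 (Oxidizer).
Total Group H-6: (three 13.33 kg packs = 39.99 kg) + 48.5 kg = 88.49 kg.
88.49 kg is within the ocean vessel limit of 100 kg for Group H-6.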